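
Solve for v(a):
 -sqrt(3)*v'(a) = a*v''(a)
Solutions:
 v(a) = C1 + C2*a^(1 - sqrt(3))


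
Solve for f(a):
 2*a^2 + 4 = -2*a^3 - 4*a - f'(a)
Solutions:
 f(a) = C1 - a^4/2 - 2*a^3/3 - 2*a^2 - 4*a


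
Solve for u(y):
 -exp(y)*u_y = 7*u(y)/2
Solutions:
 u(y) = C1*exp(7*exp(-y)/2)


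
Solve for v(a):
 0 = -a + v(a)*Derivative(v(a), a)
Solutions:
 v(a) = -sqrt(C1 + a^2)
 v(a) = sqrt(C1 + a^2)


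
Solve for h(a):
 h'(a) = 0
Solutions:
 h(a) = C1


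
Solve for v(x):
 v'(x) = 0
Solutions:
 v(x) = C1


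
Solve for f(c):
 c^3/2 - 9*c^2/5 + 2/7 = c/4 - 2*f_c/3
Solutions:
 f(c) = C1 - 3*c^4/16 + 9*c^3/10 + 3*c^2/16 - 3*c/7


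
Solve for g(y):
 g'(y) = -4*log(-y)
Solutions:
 g(y) = C1 - 4*y*log(-y) + 4*y


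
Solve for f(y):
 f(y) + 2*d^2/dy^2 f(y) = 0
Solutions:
 f(y) = C1*sin(sqrt(2)*y/2) + C2*cos(sqrt(2)*y/2)


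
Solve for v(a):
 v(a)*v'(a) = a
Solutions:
 v(a) = -sqrt(C1 + a^2)
 v(a) = sqrt(C1 + a^2)


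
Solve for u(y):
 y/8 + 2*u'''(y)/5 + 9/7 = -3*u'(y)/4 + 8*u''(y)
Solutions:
 u(y) = C1 + C2*exp(y*(10 - sqrt(1570)/4)) + C3*exp(y*(sqrt(1570)/4 + 10)) - y^2/12 - 220*y/63


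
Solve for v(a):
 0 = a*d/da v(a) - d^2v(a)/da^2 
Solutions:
 v(a) = C1 + C2*erfi(sqrt(2)*a/2)


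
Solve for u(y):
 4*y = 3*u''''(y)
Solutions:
 u(y) = C1 + C2*y + C3*y^2 + C4*y^3 + y^5/90


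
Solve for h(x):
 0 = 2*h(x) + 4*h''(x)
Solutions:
 h(x) = C1*sin(sqrt(2)*x/2) + C2*cos(sqrt(2)*x/2)


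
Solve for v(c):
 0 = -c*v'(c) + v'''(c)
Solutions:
 v(c) = C1 + Integral(C2*airyai(c) + C3*airybi(c), c)


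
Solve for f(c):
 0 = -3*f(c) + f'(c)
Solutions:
 f(c) = C1*exp(3*c)


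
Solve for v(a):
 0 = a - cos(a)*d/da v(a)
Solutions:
 v(a) = C1 + Integral(a/cos(a), a)


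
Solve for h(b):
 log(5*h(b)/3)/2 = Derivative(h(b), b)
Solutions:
 2*Integral(1/(-log(_y) - log(5) + log(3)), (_y, h(b))) = C1 - b


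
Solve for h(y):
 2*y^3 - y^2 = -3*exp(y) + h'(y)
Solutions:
 h(y) = C1 + y^4/2 - y^3/3 + 3*exp(y)


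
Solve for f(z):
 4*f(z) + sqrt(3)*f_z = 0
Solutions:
 f(z) = C1*exp(-4*sqrt(3)*z/3)


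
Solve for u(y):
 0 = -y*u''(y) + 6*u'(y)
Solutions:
 u(y) = C1 + C2*y^7


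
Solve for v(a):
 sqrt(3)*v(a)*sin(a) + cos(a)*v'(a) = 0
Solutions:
 v(a) = C1*cos(a)^(sqrt(3))


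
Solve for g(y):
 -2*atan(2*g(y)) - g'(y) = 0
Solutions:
 Integral(1/atan(2*_y), (_y, g(y))) = C1 - 2*y


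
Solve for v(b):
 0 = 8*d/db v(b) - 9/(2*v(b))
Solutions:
 v(b) = -sqrt(C1 + 18*b)/4
 v(b) = sqrt(C1 + 18*b)/4


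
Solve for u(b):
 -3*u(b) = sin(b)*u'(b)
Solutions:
 u(b) = C1*(cos(b) + 1)^(3/2)/(cos(b) - 1)^(3/2)


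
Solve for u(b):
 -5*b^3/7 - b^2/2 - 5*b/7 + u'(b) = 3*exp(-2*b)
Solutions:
 u(b) = C1 + 5*b^4/28 + b^3/6 + 5*b^2/14 - 3*exp(-2*b)/2


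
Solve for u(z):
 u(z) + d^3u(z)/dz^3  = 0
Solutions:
 u(z) = C3*exp(-z) + (C1*sin(sqrt(3)*z/2) + C2*cos(sqrt(3)*z/2))*exp(z/2)


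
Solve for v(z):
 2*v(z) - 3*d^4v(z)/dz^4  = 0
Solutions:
 v(z) = C1*exp(-2^(1/4)*3^(3/4)*z/3) + C2*exp(2^(1/4)*3^(3/4)*z/3) + C3*sin(2^(1/4)*3^(3/4)*z/3) + C4*cos(2^(1/4)*3^(3/4)*z/3)


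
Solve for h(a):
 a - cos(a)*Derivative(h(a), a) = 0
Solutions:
 h(a) = C1 + Integral(a/cos(a), a)


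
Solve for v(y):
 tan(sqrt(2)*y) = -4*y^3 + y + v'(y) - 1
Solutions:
 v(y) = C1 + y^4 - y^2/2 + y - sqrt(2)*log(cos(sqrt(2)*y))/2


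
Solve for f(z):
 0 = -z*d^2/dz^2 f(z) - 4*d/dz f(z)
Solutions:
 f(z) = C1 + C2/z^3


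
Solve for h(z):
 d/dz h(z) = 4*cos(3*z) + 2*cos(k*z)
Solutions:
 h(z) = C1 + 4*sin(3*z)/3 + 2*sin(k*z)/k


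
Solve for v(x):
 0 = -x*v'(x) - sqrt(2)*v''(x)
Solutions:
 v(x) = C1 + C2*erf(2^(1/4)*x/2)


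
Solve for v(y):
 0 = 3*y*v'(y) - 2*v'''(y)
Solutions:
 v(y) = C1 + Integral(C2*airyai(2^(2/3)*3^(1/3)*y/2) + C3*airybi(2^(2/3)*3^(1/3)*y/2), y)


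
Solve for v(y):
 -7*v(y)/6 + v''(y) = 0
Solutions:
 v(y) = C1*exp(-sqrt(42)*y/6) + C2*exp(sqrt(42)*y/6)


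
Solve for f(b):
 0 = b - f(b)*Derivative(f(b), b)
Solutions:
 f(b) = -sqrt(C1 + b^2)
 f(b) = sqrt(C1 + b^2)


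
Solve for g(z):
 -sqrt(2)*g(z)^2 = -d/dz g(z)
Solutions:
 g(z) = -1/(C1 + sqrt(2)*z)


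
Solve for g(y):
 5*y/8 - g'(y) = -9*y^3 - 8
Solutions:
 g(y) = C1 + 9*y^4/4 + 5*y^2/16 + 8*y


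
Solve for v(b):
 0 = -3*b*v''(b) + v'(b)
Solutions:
 v(b) = C1 + C2*b^(4/3)


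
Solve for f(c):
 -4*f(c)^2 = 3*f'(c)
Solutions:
 f(c) = 3/(C1 + 4*c)


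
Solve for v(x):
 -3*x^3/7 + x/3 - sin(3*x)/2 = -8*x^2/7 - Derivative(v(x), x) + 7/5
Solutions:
 v(x) = C1 + 3*x^4/28 - 8*x^3/21 - x^2/6 + 7*x/5 - cos(3*x)/6


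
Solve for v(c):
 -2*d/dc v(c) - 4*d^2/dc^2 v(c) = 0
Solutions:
 v(c) = C1 + C2*exp(-c/2)


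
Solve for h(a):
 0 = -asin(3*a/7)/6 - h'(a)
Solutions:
 h(a) = C1 - a*asin(3*a/7)/6 - sqrt(49 - 9*a^2)/18


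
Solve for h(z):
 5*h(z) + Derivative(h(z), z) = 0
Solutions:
 h(z) = C1*exp(-5*z)


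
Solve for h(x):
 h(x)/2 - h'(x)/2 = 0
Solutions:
 h(x) = C1*exp(x)


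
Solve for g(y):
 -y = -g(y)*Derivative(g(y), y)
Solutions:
 g(y) = -sqrt(C1 + y^2)
 g(y) = sqrt(C1 + y^2)


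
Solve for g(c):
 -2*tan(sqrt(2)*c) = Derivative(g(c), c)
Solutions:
 g(c) = C1 + sqrt(2)*log(cos(sqrt(2)*c))


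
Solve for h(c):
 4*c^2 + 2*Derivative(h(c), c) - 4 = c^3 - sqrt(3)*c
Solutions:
 h(c) = C1 + c^4/8 - 2*c^3/3 - sqrt(3)*c^2/4 + 2*c


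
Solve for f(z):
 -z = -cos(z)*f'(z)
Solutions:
 f(z) = C1 + Integral(z/cos(z), z)


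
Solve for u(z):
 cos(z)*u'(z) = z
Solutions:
 u(z) = C1 + Integral(z/cos(z), z)


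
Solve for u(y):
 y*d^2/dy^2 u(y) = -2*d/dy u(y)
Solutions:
 u(y) = C1 + C2/y


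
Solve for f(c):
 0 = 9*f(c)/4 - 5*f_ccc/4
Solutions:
 f(c) = C3*exp(15^(2/3)*c/5) + (C1*sin(3*3^(1/6)*5^(2/3)*c/10) + C2*cos(3*3^(1/6)*5^(2/3)*c/10))*exp(-15^(2/3)*c/10)


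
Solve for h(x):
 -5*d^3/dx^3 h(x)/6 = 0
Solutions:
 h(x) = C1 + C2*x + C3*x^2


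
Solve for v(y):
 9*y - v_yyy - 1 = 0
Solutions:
 v(y) = C1 + C2*y + C3*y^2 + 3*y^4/8 - y^3/6


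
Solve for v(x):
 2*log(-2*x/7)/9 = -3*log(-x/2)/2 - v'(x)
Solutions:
 v(x) = C1 - 31*x*log(-x)/18 + x*(4*log(7) + 23*log(2) + 31)/18


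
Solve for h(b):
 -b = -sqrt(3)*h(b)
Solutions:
 h(b) = sqrt(3)*b/3


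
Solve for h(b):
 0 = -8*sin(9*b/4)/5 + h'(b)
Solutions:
 h(b) = C1 - 32*cos(9*b/4)/45


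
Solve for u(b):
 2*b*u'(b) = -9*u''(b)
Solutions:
 u(b) = C1 + C2*erf(b/3)


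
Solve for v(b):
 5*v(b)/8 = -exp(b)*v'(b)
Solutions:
 v(b) = C1*exp(5*exp(-b)/8)


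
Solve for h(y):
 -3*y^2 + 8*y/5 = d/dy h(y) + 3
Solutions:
 h(y) = C1 - y^3 + 4*y^2/5 - 3*y


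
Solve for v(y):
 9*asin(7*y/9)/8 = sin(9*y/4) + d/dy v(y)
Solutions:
 v(y) = C1 + 9*y*asin(7*y/9)/8 + 9*sqrt(81 - 49*y^2)/56 + 4*cos(9*y/4)/9


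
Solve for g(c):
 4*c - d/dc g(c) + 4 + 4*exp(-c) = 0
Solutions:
 g(c) = C1 + 2*c^2 + 4*c - 4*exp(-c)


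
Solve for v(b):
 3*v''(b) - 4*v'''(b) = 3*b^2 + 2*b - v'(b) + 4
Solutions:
 v(b) = C1 + C2*exp(-b/4) + C3*exp(b) + b^3 - 8*b^2 + 76*b


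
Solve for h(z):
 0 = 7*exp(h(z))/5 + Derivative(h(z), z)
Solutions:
 h(z) = log(1/(C1 + 7*z)) + log(5)


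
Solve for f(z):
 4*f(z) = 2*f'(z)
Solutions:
 f(z) = C1*exp(2*z)


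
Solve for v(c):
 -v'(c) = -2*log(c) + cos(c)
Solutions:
 v(c) = C1 + 2*c*log(c) - 2*c - sin(c)


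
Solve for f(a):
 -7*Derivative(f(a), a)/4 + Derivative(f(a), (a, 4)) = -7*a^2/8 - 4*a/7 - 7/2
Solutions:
 f(a) = C1 + C4*exp(14^(1/3)*a/2) + a^3/6 + 8*a^2/49 + 2*a + (C2*sin(14^(1/3)*sqrt(3)*a/4) + C3*cos(14^(1/3)*sqrt(3)*a/4))*exp(-14^(1/3)*a/4)


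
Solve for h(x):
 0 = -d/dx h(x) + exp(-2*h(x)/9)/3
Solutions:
 h(x) = 9*log(-sqrt(C1 + x)) - 18*log(3) + 9*log(6)/2
 h(x) = 9*log(C1 + x)/2 - 18*log(3) + 9*log(6)/2


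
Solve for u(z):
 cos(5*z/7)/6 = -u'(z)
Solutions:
 u(z) = C1 - 7*sin(5*z/7)/30


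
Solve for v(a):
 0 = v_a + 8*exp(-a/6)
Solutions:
 v(a) = C1 + 48*exp(-a/6)


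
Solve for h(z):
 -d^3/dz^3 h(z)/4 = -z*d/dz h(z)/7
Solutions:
 h(z) = C1 + Integral(C2*airyai(14^(2/3)*z/7) + C3*airybi(14^(2/3)*z/7), z)


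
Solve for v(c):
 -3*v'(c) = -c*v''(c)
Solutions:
 v(c) = C1 + C2*c^4


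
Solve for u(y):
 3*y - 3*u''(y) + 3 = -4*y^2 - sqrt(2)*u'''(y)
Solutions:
 u(y) = C1 + C2*y + C3*exp(3*sqrt(2)*y/2) + y^4/9 + y^3*(9 + 8*sqrt(2))/54 + y^2*(9*sqrt(2) + 43)/54


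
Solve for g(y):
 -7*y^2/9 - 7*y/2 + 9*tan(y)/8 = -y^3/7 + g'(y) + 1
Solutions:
 g(y) = C1 + y^4/28 - 7*y^3/27 - 7*y^2/4 - y - 9*log(cos(y))/8


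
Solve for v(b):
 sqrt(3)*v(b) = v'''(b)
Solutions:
 v(b) = C3*exp(3^(1/6)*b) + (C1*sin(3^(2/3)*b/2) + C2*cos(3^(2/3)*b/2))*exp(-3^(1/6)*b/2)


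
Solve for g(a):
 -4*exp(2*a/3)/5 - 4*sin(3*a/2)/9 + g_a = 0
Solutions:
 g(a) = C1 + 6*exp(2*a/3)/5 - 8*cos(3*a/2)/27


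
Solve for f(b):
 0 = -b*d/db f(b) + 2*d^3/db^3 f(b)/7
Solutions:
 f(b) = C1 + Integral(C2*airyai(2^(2/3)*7^(1/3)*b/2) + C3*airybi(2^(2/3)*7^(1/3)*b/2), b)


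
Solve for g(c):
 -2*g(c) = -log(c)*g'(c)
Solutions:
 g(c) = C1*exp(2*li(c))


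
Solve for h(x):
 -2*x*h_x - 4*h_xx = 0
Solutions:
 h(x) = C1 + C2*erf(x/2)


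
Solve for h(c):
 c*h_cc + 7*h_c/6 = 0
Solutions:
 h(c) = C1 + C2/c^(1/6)


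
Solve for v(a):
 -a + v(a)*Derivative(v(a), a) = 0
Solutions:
 v(a) = -sqrt(C1 + a^2)
 v(a) = sqrt(C1 + a^2)


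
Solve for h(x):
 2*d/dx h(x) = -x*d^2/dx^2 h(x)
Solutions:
 h(x) = C1 + C2/x


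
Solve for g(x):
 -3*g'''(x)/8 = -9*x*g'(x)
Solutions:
 g(x) = C1 + Integral(C2*airyai(2*3^(1/3)*x) + C3*airybi(2*3^(1/3)*x), x)


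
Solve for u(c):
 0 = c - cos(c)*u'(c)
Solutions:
 u(c) = C1 + Integral(c/cos(c), c)


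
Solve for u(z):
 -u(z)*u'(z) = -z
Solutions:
 u(z) = -sqrt(C1 + z^2)
 u(z) = sqrt(C1 + z^2)


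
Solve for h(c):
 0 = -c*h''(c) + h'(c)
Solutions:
 h(c) = C1 + C2*c^2


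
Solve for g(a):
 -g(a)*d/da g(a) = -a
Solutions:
 g(a) = -sqrt(C1 + a^2)
 g(a) = sqrt(C1 + a^2)


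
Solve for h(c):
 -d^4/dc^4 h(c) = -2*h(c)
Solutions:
 h(c) = C1*exp(-2^(1/4)*c) + C2*exp(2^(1/4)*c) + C3*sin(2^(1/4)*c) + C4*cos(2^(1/4)*c)


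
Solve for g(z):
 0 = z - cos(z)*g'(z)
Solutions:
 g(z) = C1 + Integral(z/cos(z), z)


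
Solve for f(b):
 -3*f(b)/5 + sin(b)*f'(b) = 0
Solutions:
 f(b) = C1*(cos(b) - 1)^(3/10)/(cos(b) + 1)^(3/10)


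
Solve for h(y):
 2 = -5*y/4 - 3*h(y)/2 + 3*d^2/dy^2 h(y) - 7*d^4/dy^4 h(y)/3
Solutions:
 h(y) = -5*y/6 + (C1*sin(14^(3/4)*sqrt(3)*y*sin(atan(sqrt(5)/3)/2)/14) + C2*cos(14^(3/4)*sqrt(3)*y*sin(atan(sqrt(5)/3)/2)/14))*exp(-14^(3/4)*sqrt(3)*y*cos(atan(sqrt(5)/3)/2)/14) + (C3*sin(14^(3/4)*sqrt(3)*y*sin(atan(sqrt(5)/3)/2)/14) + C4*cos(14^(3/4)*sqrt(3)*y*sin(atan(sqrt(5)/3)/2)/14))*exp(14^(3/4)*sqrt(3)*y*cos(atan(sqrt(5)/3)/2)/14) - 4/3


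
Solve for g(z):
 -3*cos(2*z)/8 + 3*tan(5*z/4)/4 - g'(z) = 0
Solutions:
 g(z) = C1 - 3*log(cos(5*z/4))/5 - 3*sin(2*z)/16


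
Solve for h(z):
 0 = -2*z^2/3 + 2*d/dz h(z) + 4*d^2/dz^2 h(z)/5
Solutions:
 h(z) = C1 + C2*exp(-5*z/2) + z^3/9 - 2*z^2/15 + 8*z/75


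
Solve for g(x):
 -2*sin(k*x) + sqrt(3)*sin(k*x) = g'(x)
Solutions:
 g(x) = C1 - sqrt(3)*cos(k*x)/k + 2*cos(k*x)/k


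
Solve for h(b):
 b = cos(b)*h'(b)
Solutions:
 h(b) = C1 + Integral(b/cos(b), b)


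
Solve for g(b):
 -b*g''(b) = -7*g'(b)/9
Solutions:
 g(b) = C1 + C2*b^(16/9)


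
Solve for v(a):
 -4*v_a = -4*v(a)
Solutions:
 v(a) = C1*exp(a)


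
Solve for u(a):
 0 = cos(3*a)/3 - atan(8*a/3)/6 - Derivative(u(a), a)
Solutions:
 u(a) = C1 - a*atan(8*a/3)/6 + log(64*a^2 + 9)/32 + sin(3*a)/9


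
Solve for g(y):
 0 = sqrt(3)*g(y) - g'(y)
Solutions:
 g(y) = C1*exp(sqrt(3)*y)


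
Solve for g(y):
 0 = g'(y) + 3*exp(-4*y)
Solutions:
 g(y) = C1 + 3*exp(-4*y)/4


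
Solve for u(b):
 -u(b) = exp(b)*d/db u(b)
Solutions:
 u(b) = C1*exp(exp(-b))


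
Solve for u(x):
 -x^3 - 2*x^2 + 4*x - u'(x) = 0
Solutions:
 u(x) = C1 - x^4/4 - 2*x^3/3 + 2*x^2


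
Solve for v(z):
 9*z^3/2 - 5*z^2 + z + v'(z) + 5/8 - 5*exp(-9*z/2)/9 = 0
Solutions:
 v(z) = C1 - 9*z^4/8 + 5*z^3/3 - z^2/2 - 5*z/8 - 10*exp(-9*z/2)/81


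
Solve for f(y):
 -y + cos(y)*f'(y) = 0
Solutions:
 f(y) = C1 + Integral(y/cos(y), y)


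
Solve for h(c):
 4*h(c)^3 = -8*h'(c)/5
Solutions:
 h(c) = -sqrt(-1/(C1 - 5*c))
 h(c) = sqrt(-1/(C1 - 5*c))


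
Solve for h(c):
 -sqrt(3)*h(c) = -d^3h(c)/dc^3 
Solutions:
 h(c) = C3*exp(3^(1/6)*c) + (C1*sin(3^(2/3)*c/2) + C2*cos(3^(2/3)*c/2))*exp(-3^(1/6)*c/2)


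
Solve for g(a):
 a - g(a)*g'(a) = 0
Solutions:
 g(a) = -sqrt(C1 + a^2)
 g(a) = sqrt(C1 + a^2)


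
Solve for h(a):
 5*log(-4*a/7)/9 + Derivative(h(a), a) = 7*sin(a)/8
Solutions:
 h(a) = C1 - 5*a*log(-a)/9 - 10*a*log(2)/9 + 5*a/9 + 5*a*log(7)/9 - 7*cos(a)/8


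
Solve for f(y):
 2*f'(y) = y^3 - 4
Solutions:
 f(y) = C1 + y^4/8 - 2*y


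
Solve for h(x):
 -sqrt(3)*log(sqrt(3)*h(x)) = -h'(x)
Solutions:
 -2*sqrt(3)*Integral(1/(2*log(_y) + log(3)), (_y, h(x)))/3 = C1 - x


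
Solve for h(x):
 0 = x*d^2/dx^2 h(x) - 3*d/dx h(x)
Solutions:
 h(x) = C1 + C2*x^4


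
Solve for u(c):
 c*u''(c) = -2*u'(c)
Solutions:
 u(c) = C1 + C2/c


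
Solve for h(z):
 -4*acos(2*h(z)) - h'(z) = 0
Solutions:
 Integral(1/acos(2*_y), (_y, h(z))) = C1 - 4*z


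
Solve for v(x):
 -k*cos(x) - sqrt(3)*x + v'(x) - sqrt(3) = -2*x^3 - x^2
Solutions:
 v(x) = C1 + k*sin(x) - x^4/2 - x^3/3 + sqrt(3)*x^2/2 + sqrt(3)*x


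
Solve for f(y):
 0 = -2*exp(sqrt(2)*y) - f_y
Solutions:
 f(y) = C1 - sqrt(2)*exp(sqrt(2)*y)


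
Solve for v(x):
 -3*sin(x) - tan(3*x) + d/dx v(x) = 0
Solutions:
 v(x) = C1 - log(cos(3*x))/3 - 3*cos(x)


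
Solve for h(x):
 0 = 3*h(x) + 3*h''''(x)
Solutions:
 h(x) = (C1*sin(sqrt(2)*x/2) + C2*cos(sqrt(2)*x/2))*exp(-sqrt(2)*x/2) + (C3*sin(sqrt(2)*x/2) + C4*cos(sqrt(2)*x/2))*exp(sqrt(2)*x/2)


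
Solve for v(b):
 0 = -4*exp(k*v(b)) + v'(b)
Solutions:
 v(b) = Piecewise((log(-1/(C1*k + 4*b*k))/k, Ne(k, 0)), (nan, True))
 v(b) = Piecewise((C1 + 4*b, Eq(k, 0)), (nan, True))


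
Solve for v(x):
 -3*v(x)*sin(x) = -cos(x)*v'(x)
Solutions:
 v(x) = C1/cos(x)^3


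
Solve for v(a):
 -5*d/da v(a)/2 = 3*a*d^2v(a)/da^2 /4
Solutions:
 v(a) = C1 + C2/a^(7/3)


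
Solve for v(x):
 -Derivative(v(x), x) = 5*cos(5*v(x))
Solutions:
 v(x) = -asin((C1 + exp(50*x))/(C1 - exp(50*x)))/5 + pi/5
 v(x) = asin((C1 + exp(50*x))/(C1 - exp(50*x)))/5


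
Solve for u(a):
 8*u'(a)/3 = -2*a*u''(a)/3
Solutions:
 u(a) = C1 + C2/a^3


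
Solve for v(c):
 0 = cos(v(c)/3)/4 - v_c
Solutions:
 -c/4 - 3*log(sin(v(c)/3) - 1)/2 + 3*log(sin(v(c)/3) + 1)/2 = C1


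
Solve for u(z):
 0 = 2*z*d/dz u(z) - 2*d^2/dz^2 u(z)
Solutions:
 u(z) = C1 + C2*erfi(sqrt(2)*z/2)


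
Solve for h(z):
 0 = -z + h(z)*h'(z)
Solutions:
 h(z) = -sqrt(C1 + z^2)
 h(z) = sqrt(C1 + z^2)


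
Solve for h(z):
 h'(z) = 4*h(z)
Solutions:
 h(z) = C1*exp(4*z)


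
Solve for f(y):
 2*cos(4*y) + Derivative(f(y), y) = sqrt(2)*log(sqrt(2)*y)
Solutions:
 f(y) = C1 + sqrt(2)*y*(log(y) - 1) + sqrt(2)*y*log(2)/2 - sin(4*y)/2


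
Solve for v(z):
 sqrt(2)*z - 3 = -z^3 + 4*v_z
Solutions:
 v(z) = C1 + z^4/16 + sqrt(2)*z^2/8 - 3*z/4


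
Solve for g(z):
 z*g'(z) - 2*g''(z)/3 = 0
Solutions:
 g(z) = C1 + C2*erfi(sqrt(3)*z/2)


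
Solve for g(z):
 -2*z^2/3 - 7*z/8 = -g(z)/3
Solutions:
 g(z) = z*(16*z + 21)/8


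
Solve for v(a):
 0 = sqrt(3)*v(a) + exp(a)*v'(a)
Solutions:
 v(a) = C1*exp(sqrt(3)*exp(-a))


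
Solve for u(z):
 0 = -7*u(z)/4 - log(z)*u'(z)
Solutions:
 u(z) = C1*exp(-7*li(z)/4)


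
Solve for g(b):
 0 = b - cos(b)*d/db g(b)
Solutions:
 g(b) = C1 + Integral(b/cos(b), b)


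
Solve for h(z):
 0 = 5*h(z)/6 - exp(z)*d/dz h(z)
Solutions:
 h(z) = C1*exp(-5*exp(-z)/6)


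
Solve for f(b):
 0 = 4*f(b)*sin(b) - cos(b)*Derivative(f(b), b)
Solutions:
 f(b) = C1/cos(b)^4


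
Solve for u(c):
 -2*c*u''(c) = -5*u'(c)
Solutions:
 u(c) = C1 + C2*c^(7/2)


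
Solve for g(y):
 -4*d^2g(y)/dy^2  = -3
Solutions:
 g(y) = C1 + C2*y + 3*y^2/8


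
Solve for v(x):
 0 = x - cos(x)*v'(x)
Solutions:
 v(x) = C1 + Integral(x/cos(x), x)


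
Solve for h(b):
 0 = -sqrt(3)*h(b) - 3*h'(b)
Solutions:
 h(b) = C1*exp(-sqrt(3)*b/3)


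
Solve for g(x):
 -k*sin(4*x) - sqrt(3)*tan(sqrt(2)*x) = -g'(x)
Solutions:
 g(x) = C1 - k*cos(4*x)/4 - sqrt(6)*log(cos(sqrt(2)*x))/2


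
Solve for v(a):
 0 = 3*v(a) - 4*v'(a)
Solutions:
 v(a) = C1*exp(3*a/4)


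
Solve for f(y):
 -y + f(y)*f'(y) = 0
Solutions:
 f(y) = -sqrt(C1 + y^2)
 f(y) = sqrt(C1 + y^2)


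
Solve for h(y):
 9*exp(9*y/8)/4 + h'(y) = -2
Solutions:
 h(y) = C1 - 2*y - 2*exp(9*y/8)


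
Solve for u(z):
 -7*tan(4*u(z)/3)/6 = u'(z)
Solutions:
 u(z) = -3*asin(C1*exp(-14*z/9))/4 + 3*pi/4
 u(z) = 3*asin(C1*exp(-14*z/9))/4


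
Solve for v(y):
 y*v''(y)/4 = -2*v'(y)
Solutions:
 v(y) = C1 + C2/y^7


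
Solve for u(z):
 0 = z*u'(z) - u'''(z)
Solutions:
 u(z) = C1 + Integral(C2*airyai(z) + C3*airybi(z), z)


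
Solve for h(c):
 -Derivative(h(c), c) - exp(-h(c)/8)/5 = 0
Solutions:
 h(c) = 8*log(C1 - c/40)


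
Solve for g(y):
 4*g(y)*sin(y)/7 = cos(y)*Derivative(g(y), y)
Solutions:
 g(y) = C1/cos(y)^(4/7)


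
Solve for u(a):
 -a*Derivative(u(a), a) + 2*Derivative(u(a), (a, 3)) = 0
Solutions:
 u(a) = C1 + Integral(C2*airyai(2^(2/3)*a/2) + C3*airybi(2^(2/3)*a/2), a)


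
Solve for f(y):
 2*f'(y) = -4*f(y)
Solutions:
 f(y) = C1*exp(-2*y)


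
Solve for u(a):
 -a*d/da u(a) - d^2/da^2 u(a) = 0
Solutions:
 u(a) = C1 + C2*erf(sqrt(2)*a/2)


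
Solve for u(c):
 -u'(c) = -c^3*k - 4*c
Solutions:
 u(c) = C1 + c^4*k/4 + 2*c^2


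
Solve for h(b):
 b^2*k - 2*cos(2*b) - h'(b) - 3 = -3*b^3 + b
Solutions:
 h(b) = C1 + 3*b^4/4 + b^3*k/3 - b^2/2 - 3*b - sin(2*b)


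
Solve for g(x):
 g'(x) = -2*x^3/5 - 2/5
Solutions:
 g(x) = C1 - x^4/10 - 2*x/5


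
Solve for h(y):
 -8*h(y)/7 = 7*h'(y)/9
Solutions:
 h(y) = C1*exp(-72*y/49)


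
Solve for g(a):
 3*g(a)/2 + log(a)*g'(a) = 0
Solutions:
 g(a) = C1*exp(-3*li(a)/2)


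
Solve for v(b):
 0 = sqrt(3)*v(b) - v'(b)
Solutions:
 v(b) = C1*exp(sqrt(3)*b)


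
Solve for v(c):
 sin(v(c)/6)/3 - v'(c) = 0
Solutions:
 -c/3 + 3*log(cos(v(c)/6) - 1) - 3*log(cos(v(c)/6) + 1) = C1


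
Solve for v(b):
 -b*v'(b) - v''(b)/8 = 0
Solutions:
 v(b) = C1 + C2*erf(2*b)


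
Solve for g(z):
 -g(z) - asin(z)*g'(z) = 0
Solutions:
 g(z) = C1*exp(-Integral(1/asin(z), z))


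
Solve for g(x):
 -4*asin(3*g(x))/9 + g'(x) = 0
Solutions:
 Integral(1/asin(3*_y), (_y, g(x))) = C1 + 4*x/9


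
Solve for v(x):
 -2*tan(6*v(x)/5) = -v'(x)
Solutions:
 v(x) = -5*asin(C1*exp(12*x/5))/6 + 5*pi/6
 v(x) = 5*asin(C1*exp(12*x/5))/6


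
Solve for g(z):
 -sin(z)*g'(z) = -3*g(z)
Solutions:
 g(z) = C1*(cos(z) - 1)^(3/2)/(cos(z) + 1)^(3/2)


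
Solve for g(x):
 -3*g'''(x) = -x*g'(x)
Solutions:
 g(x) = C1 + Integral(C2*airyai(3^(2/3)*x/3) + C3*airybi(3^(2/3)*x/3), x)


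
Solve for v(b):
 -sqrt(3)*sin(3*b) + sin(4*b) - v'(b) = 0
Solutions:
 v(b) = C1 + sqrt(3)*cos(3*b)/3 - cos(4*b)/4


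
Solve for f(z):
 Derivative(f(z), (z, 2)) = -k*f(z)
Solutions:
 f(z) = C1*exp(-z*sqrt(-k)) + C2*exp(z*sqrt(-k))


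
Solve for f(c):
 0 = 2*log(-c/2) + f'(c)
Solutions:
 f(c) = C1 - 2*c*log(-c) + 2*c*(log(2) + 1)


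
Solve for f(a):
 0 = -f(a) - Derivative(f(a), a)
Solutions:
 f(a) = C1*exp(-a)


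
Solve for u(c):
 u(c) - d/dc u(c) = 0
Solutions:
 u(c) = C1*exp(c)


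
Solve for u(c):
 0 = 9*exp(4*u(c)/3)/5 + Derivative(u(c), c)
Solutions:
 u(c) = 3*log(-(1/(C1 + 36*c))^(1/4)) + 3*log(15)/4
 u(c) = 3*log(1/(C1 + 36*c))/4 + 3*log(15)/4
 u(c) = 3*log(-I*(1/(C1 + 36*c))^(1/4)) + 3*log(15)/4
 u(c) = 3*log(I*(1/(C1 + 36*c))^(1/4)) + 3*log(15)/4


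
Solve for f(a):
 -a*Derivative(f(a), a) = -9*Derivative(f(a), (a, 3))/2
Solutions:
 f(a) = C1 + Integral(C2*airyai(6^(1/3)*a/3) + C3*airybi(6^(1/3)*a/3), a)


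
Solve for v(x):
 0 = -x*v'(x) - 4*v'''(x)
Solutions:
 v(x) = C1 + Integral(C2*airyai(-2^(1/3)*x/2) + C3*airybi(-2^(1/3)*x/2), x)


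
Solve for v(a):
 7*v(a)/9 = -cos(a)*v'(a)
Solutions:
 v(a) = C1*(sin(a) - 1)^(7/18)/(sin(a) + 1)^(7/18)


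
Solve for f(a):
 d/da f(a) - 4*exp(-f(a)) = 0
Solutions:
 f(a) = log(C1 + 4*a)


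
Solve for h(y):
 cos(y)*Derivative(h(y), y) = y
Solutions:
 h(y) = C1 + Integral(y/cos(y), y)


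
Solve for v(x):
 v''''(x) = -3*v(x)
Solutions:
 v(x) = (C1*sin(sqrt(2)*3^(1/4)*x/2) + C2*cos(sqrt(2)*3^(1/4)*x/2))*exp(-sqrt(2)*3^(1/4)*x/2) + (C3*sin(sqrt(2)*3^(1/4)*x/2) + C4*cos(sqrt(2)*3^(1/4)*x/2))*exp(sqrt(2)*3^(1/4)*x/2)


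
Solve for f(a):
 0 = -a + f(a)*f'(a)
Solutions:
 f(a) = -sqrt(C1 + a^2)
 f(a) = sqrt(C1 + a^2)


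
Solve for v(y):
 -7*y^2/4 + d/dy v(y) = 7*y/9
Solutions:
 v(y) = C1 + 7*y^3/12 + 7*y^2/18


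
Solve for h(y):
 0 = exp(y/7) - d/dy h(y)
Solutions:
 h(y) = C1 + 7*exp(y/7)


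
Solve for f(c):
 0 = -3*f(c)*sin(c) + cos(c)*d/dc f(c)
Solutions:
 f(c) = C1/cos(c)^3


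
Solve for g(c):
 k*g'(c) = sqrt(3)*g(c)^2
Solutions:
 g(c) = -k/(C1*k + sqrt(3)*c)


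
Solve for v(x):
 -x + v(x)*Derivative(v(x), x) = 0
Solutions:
 v(x) = -sqrt(C1 + x^2)
 v(x) = sqrt(C1 + x^2)


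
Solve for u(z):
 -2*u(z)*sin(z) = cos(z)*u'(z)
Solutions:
 u(z) = C1*cos(z)^2


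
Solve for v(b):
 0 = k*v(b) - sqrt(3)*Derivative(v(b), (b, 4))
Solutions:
 v(b) = C1*exp(-3^(7/8)*b*k^(1/4)/3) + C2*exp(3^(7/8)*b*k^(1/4)/3) + C3*exp(-3^(7/8)*I*b*k^(1/4)/3) + C4*exp(3^(7/8)*I*b*k^(1/4)/3)


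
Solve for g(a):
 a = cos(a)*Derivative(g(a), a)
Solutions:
 g(a) = C1 + Integral(a/cos(a), a)


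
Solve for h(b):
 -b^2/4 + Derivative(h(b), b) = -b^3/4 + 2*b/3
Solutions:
 h(b) = C1 - b^4/16 + b^3/12 + b^2/3


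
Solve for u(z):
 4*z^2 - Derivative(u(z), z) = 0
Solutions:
 u(z) = C1 + 4*z^3/3


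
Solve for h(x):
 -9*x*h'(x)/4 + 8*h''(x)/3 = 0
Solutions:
 h(x) = C1 + C2*erfi(3*sqrt(3)*x/8)


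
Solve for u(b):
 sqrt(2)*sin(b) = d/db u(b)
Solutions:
 u(b) = C1 - sqrt(2)*cos(b)


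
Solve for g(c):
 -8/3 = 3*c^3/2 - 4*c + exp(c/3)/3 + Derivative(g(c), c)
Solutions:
 g(c) = C1 - 3*c^4/8 + 2*c^2 - 8*c/3 - exp(c)^(1/3)


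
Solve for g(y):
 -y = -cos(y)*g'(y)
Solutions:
 g(y) = C1 + Integral(y/cos(y), y)


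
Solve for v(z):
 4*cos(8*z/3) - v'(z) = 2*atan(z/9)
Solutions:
 v(z) = C1 - 2*z*atan(z/9) + 9*log(z^2 + 81) + 3*sin(8*z/3)/2


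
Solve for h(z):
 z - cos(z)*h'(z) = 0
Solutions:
 h(z) = C1 + Integral(z/cos(z), z)


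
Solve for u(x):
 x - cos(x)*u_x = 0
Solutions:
 u(x) = C1 + Integral(x/cos(x), x)


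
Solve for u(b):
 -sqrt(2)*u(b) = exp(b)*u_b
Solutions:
 u(b) = C1*exp(sqrt(2)*exp(-b))


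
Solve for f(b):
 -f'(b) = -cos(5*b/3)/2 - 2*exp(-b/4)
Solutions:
 f(b) = C1 + 3*sin(5*b/3)/10 - 8*exp(-b/4)


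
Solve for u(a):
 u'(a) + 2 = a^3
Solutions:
 u(a) = C1 + a^4/4 - 2*a


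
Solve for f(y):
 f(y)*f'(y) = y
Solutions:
 f(y) = -sqrt(C1 + y^2)
 f(y) = sqrt(C1 + y^2)


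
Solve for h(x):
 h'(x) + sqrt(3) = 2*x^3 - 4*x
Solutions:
 h(x) = C1 + x^4/2 - 2*x^2 - sqrt(3)*x


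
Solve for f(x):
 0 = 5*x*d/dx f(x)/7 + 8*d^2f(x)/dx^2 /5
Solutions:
 f(x) = C1 + C2*erf(5*sqrt(7)*x/28)


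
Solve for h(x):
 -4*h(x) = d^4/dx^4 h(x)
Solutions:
 h(x) = (C1*sin(x) + C2*cos(x))*exp(-x) + (C3*sin(x) + C4*cos(x))*exp(x)


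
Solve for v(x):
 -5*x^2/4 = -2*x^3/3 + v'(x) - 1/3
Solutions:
 v(x) = C1 + x^4/6 - 5*x^3/12 + x/3


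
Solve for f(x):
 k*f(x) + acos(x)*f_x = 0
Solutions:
 f(x) = C1*exp(-k*Integral(1/acos(x), x))


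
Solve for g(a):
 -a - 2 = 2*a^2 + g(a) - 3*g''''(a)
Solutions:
 g(a) = C1*exp(-3^(3/4)*a/3) + C2*exp(3^(3/4)*a/3) + C3*sin(3^(3/4)*a/3) + C4*cos(3^(3/4)*a/3) - 2*a^2 - a - 2


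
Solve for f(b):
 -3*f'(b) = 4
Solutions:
 f(b) = C1 - 4*b/3


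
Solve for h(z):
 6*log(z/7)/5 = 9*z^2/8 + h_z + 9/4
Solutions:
 h(z) = C1 - 3*z^3/8 + 6*z*log(z)/5 - 69*z/20 - 6*z*log(7)/5


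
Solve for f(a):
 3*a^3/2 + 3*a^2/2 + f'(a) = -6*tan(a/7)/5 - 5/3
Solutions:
 f(a) = C1 - 3*a^4/8 - a^3/2 - 5*a/3 + 42*log(cos(a/7))/5


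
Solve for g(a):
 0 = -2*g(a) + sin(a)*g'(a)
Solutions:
 g(a) = C1*(cos(a) - 1)/(cos(a) + 1)


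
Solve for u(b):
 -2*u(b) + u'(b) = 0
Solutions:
 u(b) = C1*exp(2*b)


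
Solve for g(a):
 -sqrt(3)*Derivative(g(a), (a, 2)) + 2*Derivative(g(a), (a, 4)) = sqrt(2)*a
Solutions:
 g(a) = C1 + C2*a + C3*exp(-sqrt(2)*3^(1/4)*a/2) + C4*exp(sqrt(2)*3^(1/4)*a/2) - sqrt(6)*a^3/18


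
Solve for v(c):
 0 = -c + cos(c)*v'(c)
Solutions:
 v(c) = C1 + Integral(c/cos(c), c)


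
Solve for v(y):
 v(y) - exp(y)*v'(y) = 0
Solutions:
 v(y) = C1*exp(-exp(-y))


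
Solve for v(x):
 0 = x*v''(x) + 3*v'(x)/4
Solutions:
 v(x) = C1 + C2*x^(1/4)


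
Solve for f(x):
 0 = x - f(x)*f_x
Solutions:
 f(x) = -sqrt(C1 + x^2)
 f(x) = sqrt(C1 + x^2)


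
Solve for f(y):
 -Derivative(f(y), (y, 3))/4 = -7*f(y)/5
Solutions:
 f(y) = C3*exp(28^(1/3)*5^(2/3)*y/5) + (C1*sin(28^(1/3)*sqrt(3)*5^(2/3)*y/10) + C2*cos(28^(1/3)*sqrt(3)*5^(2/3)*y/10))*exp(-28^(1/3)*5^(2/3)*y/10)


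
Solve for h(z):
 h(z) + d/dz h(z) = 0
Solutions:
 h(z) = C1*exp(-z)


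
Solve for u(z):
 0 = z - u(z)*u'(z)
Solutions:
 u(z) = -sqrt(C1 + z^2)
 u(z) = sqrt(C1 + z^2)


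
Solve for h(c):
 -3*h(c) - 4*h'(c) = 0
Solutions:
 h(c) = C1*exp(-3*c/4)


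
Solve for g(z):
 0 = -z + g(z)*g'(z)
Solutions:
 g(z) = -sqrt(C1 + z^2)
 g(z) = sqrt(C1 + z^2)


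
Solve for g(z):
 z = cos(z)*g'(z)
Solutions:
 g(z) = C1 + Integral(z/cos(z), z)


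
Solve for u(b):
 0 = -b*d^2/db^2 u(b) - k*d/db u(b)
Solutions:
 u(b) = C1 + b^(1 - re(k))*(C2*sin(log(b)*Abs(im(k))) + C3*cos(log(b)*im(k)))


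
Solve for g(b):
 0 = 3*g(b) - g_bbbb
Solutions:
 g(b) = C1*exp(-3^(1/4)*b) + C2*exp(3^(1/4)*b) + C3*sin(3^(1/4)*b) + C4*cos(3^(1/4)*b)


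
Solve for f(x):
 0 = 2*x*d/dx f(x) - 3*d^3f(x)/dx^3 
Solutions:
 f(x) = C1 + Integral(C2*airyai(2^(1/3)*3^(2/3)*x/3) + C3*airybi(2^(1/3)*3^(2/3)*x/3), x)


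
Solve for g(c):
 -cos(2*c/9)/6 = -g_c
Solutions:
 g(c) = C1 + 3*sin(2*c/9)/4


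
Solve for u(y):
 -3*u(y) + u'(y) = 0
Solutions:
 u(y) = C1*exp(3*y)


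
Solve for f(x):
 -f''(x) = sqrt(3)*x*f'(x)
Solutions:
 f(x) = C1 + C2*erf(sqrt(2)*3^(1/4)*x/2)


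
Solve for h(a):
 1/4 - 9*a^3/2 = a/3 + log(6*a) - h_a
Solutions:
 h(a) = C1 + 9*a^4/8 + a^2/6 + a*log(a) - 5*a/4 + a*log(6)


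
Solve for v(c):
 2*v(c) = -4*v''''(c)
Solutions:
 v(c) = (C1*sin(2^(1/4)*c/2) + C2*cos(2^(1/4)*c/2))*exp(-2^(1/4)*c/2) + (C3*sin(2^(1/4)*c/2) + C4*cos(2^(1/4)*c/2))*exp(2^(1/4)*c/2)


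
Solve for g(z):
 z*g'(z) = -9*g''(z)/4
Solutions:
 g(z) = C1 + C2*erf(sqrt(2)*z/3)


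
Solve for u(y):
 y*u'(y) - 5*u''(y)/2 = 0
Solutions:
 u(y) = C1 + C2*erfi(sqrt(5)*y/5)


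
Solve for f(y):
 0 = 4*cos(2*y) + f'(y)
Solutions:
 f(y) = C1 - 2*sin(2*y)


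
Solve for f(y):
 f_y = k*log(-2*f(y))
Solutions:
 Integral(1/(log(-_y) + log(2)), (_y, f(y))) = C1 + k*y


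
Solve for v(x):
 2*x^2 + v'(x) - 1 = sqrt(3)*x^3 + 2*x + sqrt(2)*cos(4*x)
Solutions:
 v(x) = C1 + sqrt(3)*x^4/4 - 2*x^3/3 + x^2 + x + sqrt(2)*sin(4*x)/4


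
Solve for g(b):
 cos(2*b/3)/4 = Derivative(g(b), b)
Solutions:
 g(b) = C1 + 3*sin(2*b/3)/8


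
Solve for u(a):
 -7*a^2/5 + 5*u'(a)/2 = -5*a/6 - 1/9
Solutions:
 u(a) = C1 + 14*a^3/75 - a^2/6 - 2*a/45


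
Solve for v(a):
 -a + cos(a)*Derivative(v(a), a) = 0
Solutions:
 v(a) = C1 + Integral(a/cos(a), a)


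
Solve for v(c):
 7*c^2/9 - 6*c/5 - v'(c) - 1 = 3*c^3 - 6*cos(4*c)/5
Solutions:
 v(c) = C1 - 3*c^4/4 + 7*c^3/27 - 3*c^2/5 - c + 3*sin(4*c)/10


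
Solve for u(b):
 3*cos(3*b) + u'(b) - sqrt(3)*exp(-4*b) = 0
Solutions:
 u(b) = C1 - sin(3*b) - sqrt(3)*exp(-4*b)/4


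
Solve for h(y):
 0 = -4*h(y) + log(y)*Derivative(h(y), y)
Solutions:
 h(y) = C1*exp(4*li(y))


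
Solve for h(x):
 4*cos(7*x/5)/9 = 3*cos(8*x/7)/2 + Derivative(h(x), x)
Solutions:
 h(x) = C1 - 21*sin(8*x/7)/16 + 20*sin(7*x/5)/63


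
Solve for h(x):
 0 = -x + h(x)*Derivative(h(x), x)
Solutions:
 h(x) = -sqrt(C1 + x^2)
 h(x) = sqrt(C1 + x^2)


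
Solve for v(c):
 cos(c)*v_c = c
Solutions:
 v(c) = C1 + Integral(c/cos(c), c)


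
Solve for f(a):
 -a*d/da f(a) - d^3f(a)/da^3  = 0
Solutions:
 f(a) = C1 + Integral(C2*airyai(-a) + C3*airybi(-a), a)


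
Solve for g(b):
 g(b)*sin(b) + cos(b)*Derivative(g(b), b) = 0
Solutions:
 g(b) = C1*cos(b)


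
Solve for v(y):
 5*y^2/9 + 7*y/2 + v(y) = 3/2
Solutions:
 v(y) = -5*y^2/9 - 7*y/2 + 3/2


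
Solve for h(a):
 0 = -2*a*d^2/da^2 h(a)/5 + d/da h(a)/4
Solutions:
 h(a) = C1 + C2*a^(13/8)


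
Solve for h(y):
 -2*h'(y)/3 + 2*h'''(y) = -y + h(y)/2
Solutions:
 h(y) = C1*exp(-y*(4/(sqrt(665) + 27)^(1/3) + (sqrt(665) + 27)^(1/3))/12)*sin(sqrt(3)*y*(-(sqrt(665) + 27)^(1/3) + 4/(sqrt(665) + 27)^(1/3))/12) + C2*exp(-y*(4/(sqrt(665) + 27)^(1/3) + (sqrt(665) + 27)^(1/3))/12)*cos(sqrt(3)*y*(-(sqrt(665) + 27)^(1/3) + 4/(sqrt(665) + 27)^(1/3))/12) + C3*exp(y*(4/(sqrt(665) + 27)^(1/3) + (sqrt(665) + 27)^(1/3))/6) + 2*y - 8/3


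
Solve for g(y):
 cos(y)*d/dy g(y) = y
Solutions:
 g(y) = C1 + Integral(y/cos(y), y)


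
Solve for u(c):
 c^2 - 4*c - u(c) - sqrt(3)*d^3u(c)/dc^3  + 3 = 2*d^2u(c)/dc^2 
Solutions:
 u(c) = C1*exp(c*(-8*sqrt(3) + 8*18^(1/3)/(9*sqrt(339) + 97*sqrt(3))^(1/3) + 12^(1/3)*(9*sqrt(339) + 97*sqrt(3))^(1/3))/36)*sin(2^(1/3)*3^(1/6)*c*(-2^(1/3)*3^(2/3)*(9*sqrt(339) + 97*sqrt(3))^(1/3) + 24/(9*sqrt(339) + 97*sqrt(3))^(1/3))/36) + C2*exp(c*(-8*sqrt(3) + 8*18^(1/3)/(9*sqrt(339) + 97*sqrt(3))^(1/3) + 12^(1/3)*(9*sqrt(339) + 97*sqrt(3))^(1/3))/36)*cos(2^(1/3)*3^(1/6)*c*(-2^(1/3)*3^(2/3)*(9*sqrt(339) + 97*sqrt(3))^(1/3) + 24/(9*sqrt(339) + 97*sqrt(3))^(1/3))/36) + C3*exp(-c*(8*18^(1/3)/(9*sqrt(339) + 97*sqrt(3))^(1/3) + 4*sqrt(3) + 12^(1/3)*(9*sqrt(339) + 97*sqrt(3))^(1/3))/18) + c^2 - 4*c - 1


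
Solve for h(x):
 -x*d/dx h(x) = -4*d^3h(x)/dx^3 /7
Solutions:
 h(x) = C1 + Integral(C2*airyai(14^(1/3)*x/2) + C3*airybi(14^(1/3)*x/2), x)


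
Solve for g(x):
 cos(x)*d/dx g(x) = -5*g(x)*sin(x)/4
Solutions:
 g(x) = C1*cos(x)^(5/4)


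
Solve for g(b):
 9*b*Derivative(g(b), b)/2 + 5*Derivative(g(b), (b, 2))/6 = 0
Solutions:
 g(b) = C1 + C2*erf(3*sqrt(30)*b/10)


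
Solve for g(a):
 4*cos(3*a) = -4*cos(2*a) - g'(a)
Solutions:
 g(a) = C1 - 2*sin(2*a) - 4*sin(3*a)/3


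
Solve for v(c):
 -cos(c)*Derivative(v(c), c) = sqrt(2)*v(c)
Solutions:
 v(c) = C1*(sin(c) - 1)^(sqrt(2)/2)/(sin(c) + 1)^(sqrt(2)/2)


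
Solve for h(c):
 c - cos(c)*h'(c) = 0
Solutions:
 h(c) = C1 + Integral(c/cos(c), c)


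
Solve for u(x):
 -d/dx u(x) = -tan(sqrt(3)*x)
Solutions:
 u(x) = C1 - sqrt(3)*log(cos(sqrt(3)*x))/3


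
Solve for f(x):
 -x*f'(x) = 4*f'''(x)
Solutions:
 f(x) = C1 + Integral(C2*airyai(-2^(1/3)*x/2) + C3*airybi(-2^(1/3)*x/2), x)


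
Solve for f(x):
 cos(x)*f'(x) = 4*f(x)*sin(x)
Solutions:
 f(x) = C1/cos(x)^4


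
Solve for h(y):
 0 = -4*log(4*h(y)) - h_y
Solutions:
 Integral(1/(log(_y) + 2*log(2)), (_y, h(y)))/4 = C1 - y


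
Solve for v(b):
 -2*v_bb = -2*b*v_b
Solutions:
 v(b) = C1 + C2*erfi(sqrt(2)*b/2)


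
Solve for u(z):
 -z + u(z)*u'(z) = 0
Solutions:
 u(z) = -sqrt(C1 + z^2)
 u(z) = sqrt(C1 + z^2)


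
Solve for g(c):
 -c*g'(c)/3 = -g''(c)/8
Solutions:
 g(c) = C1 + C2*erfi(2*sqrt(3)*c/3)


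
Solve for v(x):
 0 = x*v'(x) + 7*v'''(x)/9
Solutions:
 v(x) = C1 + Integral(C2*airyai(-21^(2/3)*x/7) + C3*airybi(-21^(2/3)*x/7), x)


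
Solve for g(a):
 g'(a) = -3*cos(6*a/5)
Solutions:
 g(a) = C1 - 5*sin(6*a/5)/2


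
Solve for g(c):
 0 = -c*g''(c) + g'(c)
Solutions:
 g(c) = C1 + C2*c^2


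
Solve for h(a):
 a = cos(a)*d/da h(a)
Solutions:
 h(a) = C1 + Integral(a/cos(a), a)


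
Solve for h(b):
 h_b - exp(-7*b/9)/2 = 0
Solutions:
 h(b) = C1 - 9*exp(-7*b/9)/14


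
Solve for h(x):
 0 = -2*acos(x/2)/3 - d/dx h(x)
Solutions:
 h(x) = C1 - 2*x*acos(x/2)/3 + 2*sqrt(4 - x^2)/3


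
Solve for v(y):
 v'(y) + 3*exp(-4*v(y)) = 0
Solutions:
 v(y) = log(-I*(C1 - 12*y)^(1/4))
 v(y) = log(I*(C1 - 12*y)^(1/4))
 v(y) = log(-(C1 - 12*y)^(1/4))
 v(y) = log(C1 - 12*y)/4


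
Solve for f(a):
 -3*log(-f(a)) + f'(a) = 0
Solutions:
 -li(-f(a)) = C1 + 3*a


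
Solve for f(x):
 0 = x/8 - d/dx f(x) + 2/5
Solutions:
 f(x) = C1 + x^2/16 + 2*x/5


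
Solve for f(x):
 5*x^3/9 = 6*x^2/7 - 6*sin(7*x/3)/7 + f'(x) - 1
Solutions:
 f(x) = C1 + 5*x^4/36 - 2*x^3/7 + x - 18*cos(7*x/3)/49


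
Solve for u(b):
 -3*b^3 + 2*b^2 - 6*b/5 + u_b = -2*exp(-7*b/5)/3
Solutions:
 u(b) = C1 + 3*b^4/4 - 2*b^3/3 + 3*b^2/5 + 10*exp(-7*b/5)/21


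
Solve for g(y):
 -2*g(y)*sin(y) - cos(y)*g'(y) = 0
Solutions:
 g(y) = C1*cos(y)^2


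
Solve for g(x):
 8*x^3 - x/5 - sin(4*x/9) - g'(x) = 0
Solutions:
 g(x) = C1 + 2*x^4 - x^2/10 + 9*cos(4*x/9)/4


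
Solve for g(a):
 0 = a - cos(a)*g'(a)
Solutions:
 g(a) = C1 + Integral(a/cos(a), a)


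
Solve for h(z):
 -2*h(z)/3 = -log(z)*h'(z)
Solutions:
 h(z) = C1*exp(2*li(z)/3)


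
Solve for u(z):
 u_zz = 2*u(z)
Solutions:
 u(z) = C1*exp(-sqrt(2)*z) + C2*exp(sqrt(2)*z)


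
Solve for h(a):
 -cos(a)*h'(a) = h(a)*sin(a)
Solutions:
 h(a) = C1*cos(a)


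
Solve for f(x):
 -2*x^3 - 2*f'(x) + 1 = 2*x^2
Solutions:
 f(x) = C1 - x^4/4 - x^3/3 + x/2


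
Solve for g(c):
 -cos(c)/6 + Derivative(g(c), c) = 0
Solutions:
 g(c) = C1 + sin(c)/6


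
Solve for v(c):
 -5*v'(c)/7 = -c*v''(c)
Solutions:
 v(c) = C1 + C2*c^(12/7)


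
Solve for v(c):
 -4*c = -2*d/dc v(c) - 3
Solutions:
 v(c) = C1 + c^2 - 3*c/2


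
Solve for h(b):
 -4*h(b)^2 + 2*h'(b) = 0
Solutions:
 h(b) = -1/(C1 + 2*b)


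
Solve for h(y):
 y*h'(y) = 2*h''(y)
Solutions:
 h(y) = C1 + C2*erfi(y/2)


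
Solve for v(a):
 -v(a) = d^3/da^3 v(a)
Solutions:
 v(a) = C3*exp(-a) + (C1*sin(sqrt(3)*a/2) + C2*cos(sqrt(3)*a/2))*exp(a/2)


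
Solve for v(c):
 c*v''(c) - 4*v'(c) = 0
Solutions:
 v(c) = C1 + C2*c^5


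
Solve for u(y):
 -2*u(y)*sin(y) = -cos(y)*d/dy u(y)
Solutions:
 u(y) = C1/cos(y)^2


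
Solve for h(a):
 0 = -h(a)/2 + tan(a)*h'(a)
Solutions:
 h(a) = C1*sqrt(sin(a))


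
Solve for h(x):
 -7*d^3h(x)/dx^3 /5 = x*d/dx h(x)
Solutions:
 h(x) = C1 + Integral(C2*airyai(-5^(1/3)*7^(2/3)*x/7) + C3*airybi(-5^(1/3)*7^(2/3)*x/7), x)


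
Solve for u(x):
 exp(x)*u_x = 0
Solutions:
 u(x) = C1


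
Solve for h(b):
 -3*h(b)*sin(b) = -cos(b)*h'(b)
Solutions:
 h(b) = C1/cos(b)^3


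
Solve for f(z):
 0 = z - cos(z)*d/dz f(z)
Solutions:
 f(z) = C1 + Integral(z/cos(z), z)


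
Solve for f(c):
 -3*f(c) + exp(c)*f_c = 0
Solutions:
 f(c) = C1*exp(-3*exp(-c))


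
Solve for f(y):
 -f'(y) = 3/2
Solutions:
 f(y) = C1 - 3*y/2


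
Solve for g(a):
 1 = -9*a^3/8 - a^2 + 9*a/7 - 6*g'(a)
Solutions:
 g(a) = C1 - 3*a^4/64 - a^3/18 + 3*a^2/28 - a/6


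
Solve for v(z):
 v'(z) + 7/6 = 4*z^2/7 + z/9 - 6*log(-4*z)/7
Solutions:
 v(z) = C1 + 4*z^3/21 + z^2/18 - 6*z*log(-z)/7 + z*(-72*log(2) - 13)/42


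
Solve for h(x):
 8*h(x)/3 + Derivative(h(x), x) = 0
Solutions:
 h(x) = C1*exp(-8*x/3)


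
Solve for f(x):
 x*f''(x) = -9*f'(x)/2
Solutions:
 f(x) = C1 + C2/x^(7/2)


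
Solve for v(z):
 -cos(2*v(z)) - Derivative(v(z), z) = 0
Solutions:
 v(z) = -asin((C1 + exp(4*z))/(C1 - exp(4*z)))/2 + pi/2
 v(z) = asin((C1 + exp(4*z))/(C1 - exp(4*z)))/2


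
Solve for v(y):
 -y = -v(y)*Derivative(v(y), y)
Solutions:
 v(y) = -sqrt(C1 + y^2)
 v(y) = sqrt(C1 + y^2)


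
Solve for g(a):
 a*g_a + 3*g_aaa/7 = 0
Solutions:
 g(a) = C1 + Integral(C2*airyai(-3^(2/3)*7^(1/3)*a/3) + C3*airybi(-3^(2/3)*7^(1/3)*a/3), a)


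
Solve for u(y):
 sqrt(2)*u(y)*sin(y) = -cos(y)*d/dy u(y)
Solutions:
 u(y) = C1*cos(y)^(sqrt(2))


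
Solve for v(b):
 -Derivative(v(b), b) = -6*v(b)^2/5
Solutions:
 v(b) = -5/(C1 + 6*b)


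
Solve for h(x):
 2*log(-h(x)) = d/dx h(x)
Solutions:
 -li(-h(x)) = C1 + 2*x


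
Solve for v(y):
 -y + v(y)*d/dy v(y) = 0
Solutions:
 v(y) = -sqrt(C1 + y^2)
 v(y) = sqrt(C1 + y^2)


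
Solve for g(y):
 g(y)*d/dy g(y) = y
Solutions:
 g(y) = -sqrt(C1 + y^2)
 g(y) = sqrt(C1 + y^2)


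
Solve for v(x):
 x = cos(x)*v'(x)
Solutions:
 v(x) = C1 + Integral(x/cos(x), x)


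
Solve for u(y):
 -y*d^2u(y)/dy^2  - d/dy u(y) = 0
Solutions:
 u(y) = C1 + C2*log(y)


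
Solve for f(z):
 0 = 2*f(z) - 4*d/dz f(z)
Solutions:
 f(z) = C1*exp(z/2)


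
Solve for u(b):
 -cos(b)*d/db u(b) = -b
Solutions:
 u(b) = C1 + Integral(b/cos(b), b)


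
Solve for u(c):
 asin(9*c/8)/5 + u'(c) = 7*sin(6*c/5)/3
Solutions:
 u(c) = C1 - c*asin(9*c/8)/5 - sqrt(64 - 81*c^2)/45 - 35*cos(6*c/5)/18


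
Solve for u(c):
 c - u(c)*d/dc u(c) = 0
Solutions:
 u(c) = -sqrt(C1 + c^2)
 u(c) = sqrt(C1 + c^2)


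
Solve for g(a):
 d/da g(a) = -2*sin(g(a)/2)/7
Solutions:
 2*a/7 + log(cos(g(a)/2) - 1) - log(cos(g(a)/2) + 1) = C1


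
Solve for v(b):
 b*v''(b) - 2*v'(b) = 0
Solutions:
 v(b) = C1 + C2*b^3


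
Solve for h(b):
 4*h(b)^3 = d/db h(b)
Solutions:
 h(b) = -sqrt(2)*sqrt(-1/(C1 + 4*b))/2
 h(b) = sqrt(2)*sqrt(-1/(C1 + 4*b))/2


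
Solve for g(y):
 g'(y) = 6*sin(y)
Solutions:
 g(y) = C1 - 6*cos(y)


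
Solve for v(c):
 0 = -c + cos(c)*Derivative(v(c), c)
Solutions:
 v(c) = C1 + Integral(c/cos(c), c)


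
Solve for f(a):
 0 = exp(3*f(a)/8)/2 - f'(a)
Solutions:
 f(a) = 8*log(-1/(C1 + 3*a))/3 + 32*log(2)/3
 f(a) = 8*log(2^(1/3)*(-1/(C1 + a))^(1/3)*(-3^(2/3)/3 - 3^(1/6)*I))
 f(a) = 8*log(2^(1/3)*(-1/(C1 + a))^(1/3)*(-3^(2/3)/3 + 3^(1/6)*I))


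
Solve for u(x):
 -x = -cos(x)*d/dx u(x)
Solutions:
 u(x) = C1 + Integral(x/cos(x), x)


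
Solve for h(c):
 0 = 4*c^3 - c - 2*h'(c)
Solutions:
 h(c) = C1 + c^4/2 - c^2/4


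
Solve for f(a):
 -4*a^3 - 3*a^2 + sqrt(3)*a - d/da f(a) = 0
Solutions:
 f(a) = C1 - a^4 - a^3 + sqrt(3)*a^2/2


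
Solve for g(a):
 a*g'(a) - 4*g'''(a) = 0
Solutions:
 g(a) = C1 + Integral(C2*airyai(2^(1/3)*a/2) + C3*airybi(2^(1/3)*a/2), a)


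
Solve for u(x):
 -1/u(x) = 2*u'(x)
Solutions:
 u(x) = -sqrt(C1 - x)
 u(x) = sqrt(C1 - x)


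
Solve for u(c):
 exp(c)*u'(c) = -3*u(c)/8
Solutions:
 u(c) = C1*exp(3*exp(-c)/8)


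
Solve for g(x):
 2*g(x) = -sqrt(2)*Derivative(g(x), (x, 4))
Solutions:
 g(x) = (C1*sin(2^(5/8)*x/2) + C2*cos(2^(5/8)*x/2))*exp(-2^(5/8)*x/2) + (C3*sin(2^(5/8)*x/2) + C4*cos(2^(5/8)*x/2))*exp(2^(5/8)*x/2)


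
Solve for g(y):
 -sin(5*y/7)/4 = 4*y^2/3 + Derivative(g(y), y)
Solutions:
 g(y) = C1 - 4*y^3/9 + 7*cos(5*y/7)/20


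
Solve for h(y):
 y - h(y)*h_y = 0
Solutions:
 h(y) = -sqrt(C1 + y^2)
 h(y) = sqrt(C1 + y^2)
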